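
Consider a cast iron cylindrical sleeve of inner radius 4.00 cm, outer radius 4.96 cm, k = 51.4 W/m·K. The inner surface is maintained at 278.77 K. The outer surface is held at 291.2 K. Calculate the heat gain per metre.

Q' = 18700 W/m

Q' = 2πk·ΔT/ln(r₂/r₁) = 2π × 51.4 × 12.43 / ln(0.0496/0.0400) = 18700 W/m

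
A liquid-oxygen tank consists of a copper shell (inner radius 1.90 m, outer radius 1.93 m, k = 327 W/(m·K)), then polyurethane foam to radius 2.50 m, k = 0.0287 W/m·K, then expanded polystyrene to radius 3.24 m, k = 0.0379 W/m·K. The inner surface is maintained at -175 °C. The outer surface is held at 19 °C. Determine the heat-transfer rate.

Series thermal resistances, inner to outer:
  R_copper = (1/1.90 − 1/1.93)/(4πk) = 0.008181/(4π·327) = 1.991×10^-6 K/W
  R_polyurethane foam = (1/1.93 − 1/2.50)/(4πk) = 0.1181/(4π·0.0287) = 0.3276 K/W
  R_expanded polystyrene = (1/2.50 − 1/3.24)/(4πk) = 0.09136/(4π·0.0379) = 0.1918 K/W
ΣR = 1.991×10^-6 + 0.3276 + 0.1918 = 0.5194 K/W
Q = ΔT/ΣR = (-175 °C − 19 °C)/0.5194 = -374 W
(Negative Q ⇒ heat flows inward; heat gain = 374 W.)

Q = 374 W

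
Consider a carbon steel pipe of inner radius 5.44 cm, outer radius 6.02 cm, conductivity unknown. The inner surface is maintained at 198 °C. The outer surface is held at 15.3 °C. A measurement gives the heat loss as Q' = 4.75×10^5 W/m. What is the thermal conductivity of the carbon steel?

ΣR = ΔT/Q' = |198 − 15.3|/4.75×10^5 = 3.846×10^-4 m·K/W
ln(r₂/r₁)/(2πk) = 3.846×10^-4 ⇒ k = 0.1013/(2π·3.846×10^-4) = 41.9 W/m·K

k = 41.9 W/m·K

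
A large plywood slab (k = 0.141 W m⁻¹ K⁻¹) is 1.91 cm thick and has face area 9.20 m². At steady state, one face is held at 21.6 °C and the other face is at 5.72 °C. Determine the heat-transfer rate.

Q = kA·ΔT/L = 0.141 × 9.20 × |21.6 °C − 5.72 °C| / 0.0191 = 1080 W

Q = 1080 W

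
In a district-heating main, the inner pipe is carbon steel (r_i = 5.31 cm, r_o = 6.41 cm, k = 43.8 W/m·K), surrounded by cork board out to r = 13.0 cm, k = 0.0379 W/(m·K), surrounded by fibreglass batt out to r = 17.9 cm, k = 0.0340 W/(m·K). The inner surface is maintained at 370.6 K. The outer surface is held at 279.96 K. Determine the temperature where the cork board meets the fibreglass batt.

T = 310.3 K

Resistance network (inner→outer):
  R'_carbon steel = ln(0.0641/0.0531)/(2πk) = 0.1883/(2π·43.8) = 6.841×10^-4 m·K/W
  R'_cork board = ln(0.130/0.0641)/(2πk) = 0.7071/(2π·0.0379) = 2.969 m·K/W
  R'_fibreglass batt = ln(0.179/0.130)/(2πk) = 0.3199/(2π·0.0340) = 1.497 m·K/W
ΣR = 6.841×10^-4 + 2.969 + 1.497 = 4.467 m·K/W
Q' = ΔT/ΣR = (370.6 K − 279.96 K)/4.467 = 20.29 W/m
From the inner boundary to the cork board/fibreglass batt interface, ΣR_partial = 2.970 m·K/W.
T_interface = T_in − Q'·ΣR_partial = 370.6 K − (20.29)(2.970) = 310.3 K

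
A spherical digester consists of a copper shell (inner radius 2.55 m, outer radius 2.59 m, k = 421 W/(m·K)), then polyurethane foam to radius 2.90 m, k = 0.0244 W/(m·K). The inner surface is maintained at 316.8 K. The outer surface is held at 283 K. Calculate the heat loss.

Q = 251 W

Series thermal resistances, inner to outer:
  R_copper = (1/2.55 − 1/2.59)/(4πk) = 0.006056/(4π·421) = 1.145×10^-6 K/W
  R_polyurethane foam = (1/2.59 − 1/2.90)/(4πk) = 0.04127/(4π·0.0244) = 0.1346 K/W
ΣR = 1.145×10^-6 + 0.1346 = 0.1346 K/W
Q = ΔT/ΣR = (316.8 K − 283 K)/0.1346 = 251 W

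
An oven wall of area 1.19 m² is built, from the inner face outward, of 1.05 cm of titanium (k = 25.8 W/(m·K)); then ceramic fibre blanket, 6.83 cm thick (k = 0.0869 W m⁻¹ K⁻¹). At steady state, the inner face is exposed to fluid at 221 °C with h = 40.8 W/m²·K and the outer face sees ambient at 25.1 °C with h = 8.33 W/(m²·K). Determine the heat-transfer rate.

Series thermal resistances, inner to outer:
  R_conv,in = 1/(hA) = 1/(40.8·1.19) = 0.02060 K/W
  R_titanium = L/(kA) = 0.0105/(25.8·1.19) = 3.420×10^-4 K/W
  R_ceramic fibre blanket = L/(kA) = 0.0683/(0.0869·1.19) = 0.6605 K/W
  R_conv,out = 1/(hA) = 1/(8.33·1.19) = 0.1009 K/W
ΣR = 0.02060 + 3.420×10^-4 + 0.6605 + 0.1009 = 0.7823 K/W
Q = ΔT/ΣR = (221 °C − 25.1 °C)/0.7823 = 250 W

Q = 250 W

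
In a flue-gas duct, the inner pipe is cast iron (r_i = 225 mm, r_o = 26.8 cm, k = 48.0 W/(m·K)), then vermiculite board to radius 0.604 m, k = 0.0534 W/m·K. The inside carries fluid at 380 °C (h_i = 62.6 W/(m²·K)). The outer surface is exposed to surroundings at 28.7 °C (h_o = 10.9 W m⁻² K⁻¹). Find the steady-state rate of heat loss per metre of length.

Q' = 143 W/m

Resistance network (inner→outer):
  R'_conv,in = 1/(2πr h) = 1/(2π·0.225·62.6) = 0.01130 m·K/W
  R'_cast iron = ln(0.268/0.225)/(2πk) = 0.1749/(2π·48.0) = 5.799×10^-4 m·K/W
  R'_vermiculite board = ln(0.604/0.268)/(2πk) = 0.8126/(2π·0.0534) = 2.422 m·K/W
  R'_conv,out = 1/(2πr h) = 1/(2π·0.604·10.9) = 0.02417 m·K/W
ΣR = 0.01130 + 5.799×10^-4 + 2.422 + 0.02417 = 2.458 m·K/W
Q' = ΔT/ΣR = (380 °C − 28.7 °C)/2.458 = 143 W/m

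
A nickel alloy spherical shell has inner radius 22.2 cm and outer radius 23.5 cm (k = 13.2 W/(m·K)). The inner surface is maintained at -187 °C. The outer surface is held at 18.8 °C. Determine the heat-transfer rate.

Q = 4πk·ΔT/(1/r₁ − 1/r₂) = 4π × 13.2 × 205.8 / (1/0.222 − 1/0.235) = 1.37×10^5 W

Q = 1.37×10^5 W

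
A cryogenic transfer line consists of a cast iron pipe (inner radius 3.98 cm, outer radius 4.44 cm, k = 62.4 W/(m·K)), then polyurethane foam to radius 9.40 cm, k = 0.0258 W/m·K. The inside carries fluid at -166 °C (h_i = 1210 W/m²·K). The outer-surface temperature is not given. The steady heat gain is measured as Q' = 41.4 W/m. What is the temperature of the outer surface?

Sum the resistances:
  R'_conv,in = 1/(2πr h) = 1/(2π·0.0398·1210) = 0.003305 m·K/W
  R'_cast iron = ln(0.0444/0.0398)/(2πk) = 0.1094/(2π·62.4) = 2.790×10^-4 m·K/W
  R'_polyurethane foam = ln(0.0940/0.0444)/(2πk) = 0.7501/(2π·0.0258) = 4.627 m·K/W
ΣR = 4.631 m·K/W
ΔT = Q'·ΣR = 41.4 × 4.631 = 191.7 K
Heat flows inward, so T_out = T_in + ΔT = -166 + 191.7 = 25.7 °C

T_out = 25.7 °C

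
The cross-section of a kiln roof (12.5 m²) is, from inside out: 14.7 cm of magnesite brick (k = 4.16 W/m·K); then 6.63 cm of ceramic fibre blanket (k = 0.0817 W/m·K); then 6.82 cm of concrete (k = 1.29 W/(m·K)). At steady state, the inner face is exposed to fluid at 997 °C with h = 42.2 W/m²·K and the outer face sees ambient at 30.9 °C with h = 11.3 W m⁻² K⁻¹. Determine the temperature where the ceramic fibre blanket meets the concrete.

T = 166 °C

Resistance network (inner→outer):
  R_conv,in = 1/(hA) = 1/(42.2·12.5) = 0.001896 K/W
  R_magnesite brick = L/(kA) = 0.147/(4.16·12.5) = 0.002827 K/W
  R_ceramic fibre blanket = L/(kA) = 0.0663/(0.0817·12.5) = 0.06492 K/W
  R_concrete = L/(kA) = 0.0682/(1.29·12.5) = 0.004229 K/W
  R_conv,out = 1/(hA) = 1/(11.3·12.5) = 0.007080 K/W
ΣR = 0.001896 + 0.002827 + 0.06492 + 0.004229 + 0.007080 = 0.08095 K/W
Q = ΔT/ΣR = (997 °C − 30.9 °C)/0.08095 = 11930 W
From the inner boundary to the ceramic fibre blanket/concrete interface, ΣR_partial = 0.06964 K/W.
T_interface = T_in − Q·ΣR_partial = 997 °C − (11930)(0.06964) = 166 °C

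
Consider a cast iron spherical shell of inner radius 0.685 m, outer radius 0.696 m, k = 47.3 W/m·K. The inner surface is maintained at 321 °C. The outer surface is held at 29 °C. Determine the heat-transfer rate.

Q = 4πk·ΔT/(1/r₁ − 1/r₂) = 4π × 47.3 × 292 / (1/0.685 − 1/0.696) = 7.52×10^6 W

Q = 7520 kW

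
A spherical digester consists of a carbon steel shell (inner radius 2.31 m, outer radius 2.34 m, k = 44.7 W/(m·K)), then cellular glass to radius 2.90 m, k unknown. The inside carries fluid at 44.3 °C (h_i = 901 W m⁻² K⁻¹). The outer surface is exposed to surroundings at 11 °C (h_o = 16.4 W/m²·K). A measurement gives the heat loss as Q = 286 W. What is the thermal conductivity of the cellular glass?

k = 0.0567 W/m·K

ΣR = ΔT/Q = |44.3 − 11|/286 = 0.1164 K/W
Known resistances:
  R_conv,in = 1/(4πr²h) = 1/(4π·2.31²·901) = 1.655×10^-5 K/W
  R_carbon steel = (1/2.31 − 1/2.34)/(4πk) = 0.005550/(4π·44.7) = 9.880×10^-6 K/W
  R_conv,out = 1/(4πr²h) = 1/(4π·2.90²·16.4) = 5.770×10^-4 K/W
R_cellular glass = ΣR − ΣR_known = 0.1164 − 6.034×10^-4 = 0.1158 K/W
(1/r₁−1/r₂)/(4πk) = 0.1158 ⇒ k = 0.08252/(4π·0.1158) = 0.0567 W/m·K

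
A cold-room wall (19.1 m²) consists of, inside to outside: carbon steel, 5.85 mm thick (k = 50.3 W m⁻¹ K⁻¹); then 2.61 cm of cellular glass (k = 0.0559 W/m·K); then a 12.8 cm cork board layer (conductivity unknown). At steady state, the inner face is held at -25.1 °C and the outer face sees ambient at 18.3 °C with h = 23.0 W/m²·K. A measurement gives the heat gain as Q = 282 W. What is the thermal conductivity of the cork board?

ΣR = ΔT/Q = |-25.1 − 18.3|/282 = 0.1539 K/W
Known resistances:
  R_carbon steel = L/(kA) = 0.00585/(50.3·19.1) = 6.089×10^-6 K/W
  R_cellular glass = L/(kA) = 0.0261/(0.0559·19.1) = 0.02445 K/W
  R_conv,out = 1/(hA) = 1/(23.0·19.1) = 0.002276 K/W
R_cork board = ΣR − ΣR_known = 0.1539 − 0.02673 = 0.1272 K/W
L/(kA) = 0.1272 ⇒ k = 0.128/(0.1272·19.1) = 0.0527 W/m·K

k = 0.0527 W/m·K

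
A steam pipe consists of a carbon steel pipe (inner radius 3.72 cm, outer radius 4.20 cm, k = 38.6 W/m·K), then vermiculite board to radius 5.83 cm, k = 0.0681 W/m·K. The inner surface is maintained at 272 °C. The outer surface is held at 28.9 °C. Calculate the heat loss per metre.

Q' = 317 W/m

Treat each layer as a resistance in series:
  R'_carbon steel = ln(0.0420/0.0372)/(2πk) = 0.1214/(2π·38.6) = 5.004×10^-4 m·K/W
  R'_vermiculite board = ln(0.0583/0.0420)/(2πk) = 0.3279/(2π·0.0681) = 0.7664 m·K/W
ΣR = 5.004×10^-4 + 0.7664 = 0.7669 m·K/W
Q' = ΔT/ΣR = (272 °C − 28.9 °C)/0.7669 = 317 W/m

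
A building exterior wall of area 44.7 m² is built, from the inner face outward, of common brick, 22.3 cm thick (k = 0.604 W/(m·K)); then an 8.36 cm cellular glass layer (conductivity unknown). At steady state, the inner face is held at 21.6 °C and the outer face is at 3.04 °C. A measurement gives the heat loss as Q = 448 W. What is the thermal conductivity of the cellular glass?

k = 0.0564 W/m·K

ΣR = ΔT/Q = |21.6 − 3.04|/448 = 0.04143 K/W
Known resistances:
  R_common brick = L/(kA) = 0.223/(0.604·44.7) = 0.008260 K/W
R_cellular glass = ΣR − ΣR_known = 0.04143 − 0.008260 = 0.03317 K/W
L/(kA) = 0.03317 ⇒ k = 0.0836/(0.03317·44.7) = 0.0564 W/m·K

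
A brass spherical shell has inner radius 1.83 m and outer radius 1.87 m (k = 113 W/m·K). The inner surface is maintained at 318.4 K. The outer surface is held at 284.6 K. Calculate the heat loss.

Q = 4110 kW

Q = 4πk·ΔT/(1/r₁ − 1/r₂) = 4π × 113 × 33.8 / (1/1.83 − 1/1.87) = 4.11×10^6 W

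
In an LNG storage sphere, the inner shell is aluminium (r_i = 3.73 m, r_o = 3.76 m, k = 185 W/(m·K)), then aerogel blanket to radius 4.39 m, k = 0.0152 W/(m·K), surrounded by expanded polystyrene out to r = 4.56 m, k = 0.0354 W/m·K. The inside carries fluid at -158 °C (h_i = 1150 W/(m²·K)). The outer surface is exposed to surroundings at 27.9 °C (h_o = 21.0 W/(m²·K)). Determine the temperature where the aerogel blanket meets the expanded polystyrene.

Series thermal resistances, inner to outer:
  R_conv,in = 1/(4πr²h) = 1/(4π·3.73²·1150) = 4.974×10^-6 K/W
  R_aluminium = (1/3.73 − 1/3.76)/(4πk) = 0.002139/(4π·185) = 9.201×10^-7 K/W
  R_aerogel blanket = (1/3.76 − 1/4.39)/(4πk) = 0.03817/(4π·0.0152) = 0.1998 K/W
  R_expanded polystyrene = (1/4.39 − 1/4.56)/(4πk) = 0.008492/(4π·0.0354) = 0.01909 K/W
  R_conv,out = 1/(4πr²h) = 1/(4π·4.56²·21.0) = 1.822×10^-4 K/W
ΣR = 4.974×10^-6 + 9.201×10^-7 + 0.1998 + 0.01909 + 1.822×10^-4 = 0.2191 K/W
Q = ΔT/ΣR = (-158 °C − 27.9 °C)/0.2191 = -848.5 W
From the inner boundary to the aerogel blanket/expanded polystyrene interface, ΣR_partial = 0.1998 K/W.
T_interface = T_in − Q·ΣR_partial = -158 °C − (-848.5)(0.1998) = 11.5 °C

T = 11.5 °C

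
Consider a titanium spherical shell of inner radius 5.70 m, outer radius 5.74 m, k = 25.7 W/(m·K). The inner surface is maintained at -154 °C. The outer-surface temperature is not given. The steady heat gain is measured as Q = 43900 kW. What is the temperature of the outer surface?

Series resistances:
  R_titanium = (1/5.70 − 1/5.74)/(4πk) = 0.001223/(4π·25.7) = 3.786×10^-6 K/W
ΣR = 3.786×10^-6 K/W
ΔT = Q·ΣR = 4.39×10^7 × 3.786×10^-6 = 166.2 K
Heat flows inward, so T_out = T_in + ΔT = -154 + 166.2 = 12.2 °C

T_out = 12.2 °C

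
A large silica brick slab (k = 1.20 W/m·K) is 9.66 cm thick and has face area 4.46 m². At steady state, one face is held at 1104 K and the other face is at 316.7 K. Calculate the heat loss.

Q = 43.6 kW

Q = kA·ΔT/L = 1.20 × 4.46 × |1104 K − 316.7 K| / 0.0966 = 43600 W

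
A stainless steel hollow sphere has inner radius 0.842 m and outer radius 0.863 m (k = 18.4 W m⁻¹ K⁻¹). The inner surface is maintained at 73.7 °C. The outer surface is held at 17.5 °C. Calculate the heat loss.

Q = 450 kW

Q = 4πk·ΔT/(1/r₁ − 1/r₂) = 4π × 18.4 × 56.2 / (1/0.842 − 1/0.863) = 4.50×10^5 W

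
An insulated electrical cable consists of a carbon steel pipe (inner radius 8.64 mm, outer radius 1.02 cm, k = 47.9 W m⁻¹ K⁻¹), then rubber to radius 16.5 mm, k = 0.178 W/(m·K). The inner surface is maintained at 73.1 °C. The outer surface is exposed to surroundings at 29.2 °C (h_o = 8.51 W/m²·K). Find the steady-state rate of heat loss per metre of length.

Q' = 28.1 W/m

Resistance network (inner→outer):
  R'_carbon steel = ln(0.0102/0.00864)/(2πk) = 0.1660/(2π·47.9) = 5.515×10^-4 m·K/W
  R'_rubber = ln(0.0165/0.0102)/(2πk) = 0.4810/(2π·0.178) = 0.4301 m·K/W
  R'_conv,out = 1/(2πr h) = 1/(2π·0.0165·8.51) = 1.133 m·K/W
ΣR = 5.515×10^-4 + 0.4301 + 1.133 = 1.564 m·K/W
Q' = ΔT/ΣR = (73.1 °C − 29.2 °C)/1.564 = 28.1 W/m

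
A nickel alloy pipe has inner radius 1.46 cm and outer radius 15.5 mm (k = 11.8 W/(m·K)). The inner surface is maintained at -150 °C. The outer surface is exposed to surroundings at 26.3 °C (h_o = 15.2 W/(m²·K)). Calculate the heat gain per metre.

Q' = 261 W/m

Resistance network (inner→outer):
  R'_nickel alloy = ln(0.0155/0.0146)/(2πk) = 0.05982/(2π·11.8) = 8.068×10^-4 m·K/W
  R'_conv,out = 1/(2πr h) = 1/(2π·0.0155·15.2) = 0.6755 m·K/W
ΣR = 8.068×10^-4 + 0.6755 = 0.6763 m·K/W
Q' = ΔT/ΣR = (-150 °C − 26.3 °C)/0.6763 = -261 W/m
(Negative Q' ⇒ heat flows inward; heat gain = 261 W/m.)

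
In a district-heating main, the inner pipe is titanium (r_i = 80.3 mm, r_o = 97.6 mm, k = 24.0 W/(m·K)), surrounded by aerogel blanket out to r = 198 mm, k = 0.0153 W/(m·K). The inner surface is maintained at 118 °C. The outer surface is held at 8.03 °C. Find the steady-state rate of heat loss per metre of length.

Q' = 14.9 W/m

Treat each layer as a resistance in series:
  R'_titanium = ln(0.0976/0.0803)/(2πk) = 0.1951/(2π·24.0) = 0.001294 m·K/W
  R'_aerogel blanket = ln(0.198/0.0976)/(2πk) = 0.7074/(2π·0.0153) = 7.358 m·K/W
ΣR = 0.001294 + 7.358 = 7.359 m·K/W
Q' = ΔT/ΣR = (118 °C − 8.03 °C)/7.359 = 14.9 W/m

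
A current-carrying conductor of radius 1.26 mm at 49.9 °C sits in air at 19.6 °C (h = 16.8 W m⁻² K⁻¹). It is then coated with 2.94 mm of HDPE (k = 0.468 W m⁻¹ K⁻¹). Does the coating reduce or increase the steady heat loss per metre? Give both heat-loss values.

increases: 4.03 → 11.4 W/m

Critical radius for a cylinder: r_cr = k/h = 0.0279 m = 2.79 cm.
Outer radius after coating: r₂ = 0.00126 + 0.00294 = 0.00420 m.
Since r₁ < r_cr and r₂ ≤ r_cr, the coating moves toward the maximum at r_cr — heat loss rises.
Bare: R = 1/(2πr₁h) = 7.519 m·K/W; Q = 30.3/7.519 = 4.03 W/m.
Coated: R = R_cond + R_conv = 2.665 m·K/W; Q = 30.3/2.665 = 11.4 W/m.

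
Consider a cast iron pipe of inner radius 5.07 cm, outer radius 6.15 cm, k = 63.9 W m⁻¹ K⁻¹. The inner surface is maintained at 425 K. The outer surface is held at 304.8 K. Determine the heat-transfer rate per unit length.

Q' = 2πk·ΔT/ln(r₂/r₁) = 2π × 63.9 × 120.2 / ln(0.0615/0.0507) = 2.50×10^5 W/m

Q' = 250 kW/m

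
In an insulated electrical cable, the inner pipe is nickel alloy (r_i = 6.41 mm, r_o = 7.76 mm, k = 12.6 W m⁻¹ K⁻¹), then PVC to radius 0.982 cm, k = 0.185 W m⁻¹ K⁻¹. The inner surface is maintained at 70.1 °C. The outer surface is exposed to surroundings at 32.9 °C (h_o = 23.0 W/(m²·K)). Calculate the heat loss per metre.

Q' = 40.9 W/m

Series thermal resistances, inner to outer:
  R'_nickel alloy = ln(0.00776/0.00641)/(2πk) = 0.1911/(2π·12.6) = 0.002414 m·K/W
  R'_PVC = ln(0.00982/0.00776)/(2πk) = 0.2354/(2π·0.185) = 0.2025 m·K/W
  R'_conv,out = 1/(2πr h) = 1/(2π·0.00982·23.0) = 0.7047 m·K/W
ΣR = 0.002414 + 0.2025 + 0.7047 = 0.9096 m·K/W
Q' = ΔT/ΣR = (70.1 °C − 32.9 °C)/0.9096 = 40.9 W/m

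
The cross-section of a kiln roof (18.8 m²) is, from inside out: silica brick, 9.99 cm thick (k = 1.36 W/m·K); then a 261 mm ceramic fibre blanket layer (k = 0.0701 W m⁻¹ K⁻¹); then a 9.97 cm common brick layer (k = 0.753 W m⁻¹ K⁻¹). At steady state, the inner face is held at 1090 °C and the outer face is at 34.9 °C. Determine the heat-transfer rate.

Q = 5050 W

Series thermal resistances, inner to outer:
  R_silica brick = L/(kA) = 0.0999/(1.36·18.8) = 0.003907 K/W
  R_ceramic fibre blanket = L/(kA) = 0.261/(0.0701·18.8) = 0.1980 K/W
  R_common brick = L/(kA) = 0.0997/(0.753·18.8) = 0.007043 K/W
ΣR = 0.003907 + 0.1980 + 0.007043 = 0.2089 K/W
Q = ΔT/ΣR = (1090 °C − 34.9 °C)/0.2089 = 5050 W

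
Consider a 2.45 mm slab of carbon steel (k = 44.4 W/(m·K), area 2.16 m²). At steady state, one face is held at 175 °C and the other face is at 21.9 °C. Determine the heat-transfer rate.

Q = 5.99×10^6 W

Q = kA·ΔT/L = 44.4 × 2.16 × |175 °C − 21.9 °C| / 0.00245 = 5.99×10^6 W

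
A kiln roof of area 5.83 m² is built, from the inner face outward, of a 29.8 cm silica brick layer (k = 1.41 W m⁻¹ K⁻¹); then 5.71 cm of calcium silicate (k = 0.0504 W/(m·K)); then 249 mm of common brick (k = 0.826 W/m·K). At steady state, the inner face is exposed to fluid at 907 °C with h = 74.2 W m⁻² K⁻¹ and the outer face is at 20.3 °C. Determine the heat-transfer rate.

Q = 3120 W

Resistance network (inner→outer):
  R_conv,in = 1/(hA) = 1/(74.2·5.83) = 0.002312 K/W
  R_silica brick = L/(kA) = 0.298/(1.41·5.83) = 0.03625 K/W
  R_calcium silicate = L/(kA) = 0.0571/(0.0504·5.83) = 0.1943 K/W
  R_common brick = L/(kA) = 0.249/(0.826·5.83) = 0.05171 K/W
ΣR = 0.002312 + 0.03625 + 0.1943 + 0.05171 = 0.2846 K/W
Q = ΔT/ΣR = (907 °C − 20.3 °C)/0.2846 = 3120 W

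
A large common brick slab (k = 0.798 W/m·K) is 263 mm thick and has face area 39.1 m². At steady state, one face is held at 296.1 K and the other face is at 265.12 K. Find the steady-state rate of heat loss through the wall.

Q = 3680 W

Q = kA·ΔT/L = 0.798 × 39.1 × |296.1 K − 265.12 K| / 0.263 = 3680 W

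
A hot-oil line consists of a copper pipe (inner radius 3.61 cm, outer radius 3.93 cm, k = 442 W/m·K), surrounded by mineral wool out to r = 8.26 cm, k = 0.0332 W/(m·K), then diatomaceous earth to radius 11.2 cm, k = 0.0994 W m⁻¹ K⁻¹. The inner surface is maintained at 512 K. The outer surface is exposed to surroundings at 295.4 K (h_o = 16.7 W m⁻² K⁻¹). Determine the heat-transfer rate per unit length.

Treat each layer as a resistance in series:
  R'_copper = ln(0.0393/0.0361)/(2πk) = 0.08493/(2π·442) = 3.058×10^-5 m·K/W
  R'_mineral wool = ln(0.0826/0.0393)/(2πk) = 0.7428/(2π·0.0332) = 3.561 m·K/W
  R'_diatomaceous earth = ln(0.112/0.0826)/(2πk) = 0.3045/(2π·0.0994) = 0.4875 m·K/W
  R'_conv,out = 1/(2πr h) = 1/(2π·0.112·16.7) = 0.08509 m·K/W
ΣR = 3.058×10^-5 + 3.561 + 0.4875 + 0.08509 = 4.134 m·K/W
Q' = ΔT/ΣR = (512 K − 295.4 K)/4.134 = 52.4 W/m

Q' = 52.4 W/m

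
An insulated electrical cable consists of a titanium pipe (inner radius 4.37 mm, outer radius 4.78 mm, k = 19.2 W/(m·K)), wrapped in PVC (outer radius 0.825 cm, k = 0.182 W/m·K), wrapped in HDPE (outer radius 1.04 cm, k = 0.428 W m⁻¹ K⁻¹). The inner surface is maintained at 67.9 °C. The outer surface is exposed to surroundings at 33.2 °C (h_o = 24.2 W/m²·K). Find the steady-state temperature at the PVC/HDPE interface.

T = 54.0 °C

Series thermal resistances, inner to outer:
  R'_titanium = ln(0.00478/0.00437)/(2πk) = 0.08968/(2π·19.2) = 7.434×10^-4 m·K/W
  R'_PVC = ln(0.00825/0.00478)/(2πk) = 0.5458/(2π·0.182) = 0.4773 m·K/W
  R'_HDPE = ln(0.0104/0.00825)/(2πk) = 0.2316/(2π·0.428) = 0.08612 m·K/W
  R'_conv,out = 1/(2πr h) = 1/(2π·0.0104·24.2) = 0.6324 m·K/W
ΣR = 7.434×10^-4 + 0.4773 + 0.08612 + 0.6324 = 1.197 m·K/W
Q' = ΔT/ΣR = (67.9 °C − 33.2 °C)/1.197 = 28.99 W/m
From the inner boundary to the PVC/HDPE interface, ΣR_partial = 0.4780 m·K/W.
T_interface = T_in − Q'·ΣR_partial = 67.9 °C − (28.99)(0.4780) = 54.0 °C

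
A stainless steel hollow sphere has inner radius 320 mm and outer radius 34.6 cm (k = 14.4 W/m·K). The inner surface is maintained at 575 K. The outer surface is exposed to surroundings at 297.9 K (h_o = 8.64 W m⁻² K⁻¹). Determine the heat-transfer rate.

Treat each layer as a resistance in series:
  R_stainless steel = (1/0.320 − 1/0.346)/(4πk) = 0.2348/(4π·14.4) = 0.001298 K/W
  R_conv,out = 1/(4πr²h) = 1/(4π·0.346²·8.64) = 0.07694 K/W
ΣR = 0.001298 + 0.07694 = 0.07824 K/W
Q = ΔT/ΣR = (575 K − 297.9 K)/0.07824 = 3540 W

Q = 3.54 kW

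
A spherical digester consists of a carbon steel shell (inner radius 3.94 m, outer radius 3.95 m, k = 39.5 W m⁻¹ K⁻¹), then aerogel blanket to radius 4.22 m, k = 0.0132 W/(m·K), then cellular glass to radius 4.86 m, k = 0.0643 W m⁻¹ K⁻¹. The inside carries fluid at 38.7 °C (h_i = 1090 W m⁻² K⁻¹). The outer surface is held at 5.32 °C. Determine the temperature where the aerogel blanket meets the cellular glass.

Series thermal resistances, inner to outer:
  R_conv,in = 1/(4πr²h) = 1/(4π·3.94²·1090) = 4.703×10^-6 K/W
  R_carbon steel = (1/3.94 − 1/3.95)/(4πk) = 6.425×10^-4/(4π·39.5) = 1.294×10^-6 K/W
  R_aerogel blanket = (1/3.95 − 1/4.22)/(4πk) = 0.01620/(4π·0.0132) = 0.09765 K/W
  R_cellular glass = (1/4.22 − 1/4.86)/(4πk) = 0.03121/(4π·0.0643) = 0.03862 K/W
ΣR = 4.703×10^-6 + 1.294×10^-6 + 0.09765 + 0.03862 = 0.1363 K/W
Q = ΔT/ΣR = (38.7 °C − 5.32 °C)/0.1363 = 244.9 W
From the inner boundary to the aerogel blanket/cellular glass interface, ΣR_partial = 0.09766 K/W.
T_interface = T_in − Q·ΣR_partial = 38.7 °C − (244.9)(0.09766) = 14.8 °C

T = 14.8 °C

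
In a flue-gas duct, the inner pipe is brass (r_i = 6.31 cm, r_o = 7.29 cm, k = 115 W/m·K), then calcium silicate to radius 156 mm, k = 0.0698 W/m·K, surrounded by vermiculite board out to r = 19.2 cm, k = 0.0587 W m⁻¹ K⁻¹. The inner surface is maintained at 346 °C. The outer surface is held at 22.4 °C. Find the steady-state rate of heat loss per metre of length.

Treat each layer as a resistance in series:
  R'_brass = ln(0.0729/0.0631)/(2πk) = 0.1444/(2π·115) = 1.998×10^-4 m·K/W
  R'_calcium silicate = ln(0.156/0.0729)/(2πk) = 0.7608/(2π·0.0698) = 1.735 m·K/W
  R'_vermiculite board = ln(0.192/0.156)/(2πk) = 0.2076/(2π·0.0587) = 0.5630 m·K/W
ΣR = 1.998×10^-4 + 1.735 + 0.5630 = 2.298 m·K/W
Q' = ΔT/ΣR = (346 °C − 22.4 °C)/2.298 = 141 W/m

Q' = 141 W/m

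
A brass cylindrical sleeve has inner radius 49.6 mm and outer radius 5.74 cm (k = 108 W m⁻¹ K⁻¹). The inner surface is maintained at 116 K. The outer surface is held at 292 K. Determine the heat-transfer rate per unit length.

Q' = 2πk·ΔT/ln(r₂/r₁) = 2π × 108 × 176 / ln(0.0574/0.0496) = 8.18×10^5 W/m

Q' = 8.18×10^5 W/m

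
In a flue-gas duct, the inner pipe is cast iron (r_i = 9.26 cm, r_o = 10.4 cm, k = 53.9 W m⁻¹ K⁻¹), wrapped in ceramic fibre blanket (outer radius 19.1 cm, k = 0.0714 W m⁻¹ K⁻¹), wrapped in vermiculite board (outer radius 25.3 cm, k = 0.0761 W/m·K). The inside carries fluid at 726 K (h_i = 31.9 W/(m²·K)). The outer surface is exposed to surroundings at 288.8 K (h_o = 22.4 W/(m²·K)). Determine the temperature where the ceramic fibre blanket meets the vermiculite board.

T = 422 K

Treat each layer as a resistance in series:
  R'_conv,in = 1/(2πr h) = 1/(2π·0.0926·31.9) = 0.05388 m·K/W
  R'_cast iron = ln(0.104/0.0926)/(2πk) = 0.1161/(2π·53.9) = 3.428×10^-4 m·K/W
  R'_ceramic fibre blanket = ln(0.191/0.104)/(2πk) = 0.6079/(2π·0.0714) = 1.355 m·K/W
  R'_vermiculite board = ln(0.253/0.191)/(2πk) = 0.2811/(2π·0.0761) = 0.5879 m·K/W
  R'_conv,out = 1/(2πr h) = 1/(2π·0.253·22.4) = 0.02808 m·K/W
ΣR = 0.05388 + 3.428×10^-4 + 1.355 + 0.5879 + 0.02808 = 2.025 m·K/W
Q' = ΔT/ΣR = (726 K − 288.8 K)/2.025 = 215.9 W/m
From the inner boundary to the ceramic fibre blanket/vermiculite board interface, ΣR_partial = 1.409 m·K/W.
T_interface = T_in − Q'·ΣR_partial = 726 K − (215.9)(1.409) = 422 K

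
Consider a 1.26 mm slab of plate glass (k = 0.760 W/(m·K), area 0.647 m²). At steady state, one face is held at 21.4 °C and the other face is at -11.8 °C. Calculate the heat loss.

Q = kA·ΔT/L = 0.760 × 0.647 × |21.4 °C − -11.8 °C| / 0.00126 = 13000 W

Q = 13.0 kW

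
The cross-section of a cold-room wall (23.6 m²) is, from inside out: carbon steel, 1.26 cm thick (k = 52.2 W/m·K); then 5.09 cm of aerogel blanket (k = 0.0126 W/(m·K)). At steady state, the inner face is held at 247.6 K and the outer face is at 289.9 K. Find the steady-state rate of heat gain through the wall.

Treat each layer as a resistance in series:
  R_carbon steel = L/(kA) = 0.0126/(52.2·23.6) = 1.023×10^-5 K/W
  R_aerogel blanket = L/(kA) = 0.0509/(0.0126·23.6) = 0.1712 K/W
ΣR = 1.023×10^-5 + 0.1712 = 0.1712 K/W
Q = ΔT/ΣR = (247.6 K − 289.9 K)/0.1712 = -247 W
(Negative Q ⇒ heat flows inward; heat gain = 247 W.)

Q = 247 W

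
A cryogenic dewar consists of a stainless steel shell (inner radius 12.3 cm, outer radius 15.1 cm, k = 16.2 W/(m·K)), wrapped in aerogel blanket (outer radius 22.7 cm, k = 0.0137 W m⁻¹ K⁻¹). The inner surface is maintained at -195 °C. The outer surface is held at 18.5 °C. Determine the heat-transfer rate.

Series thermal resistances, inner to outer:
  R_stainless steel = (1/0.123 − 1/0.151)/(4πk) = 1.508/(4π·16.2) = 0.007405 K/W
  R_aerogel blanket = (1/0.151 − 1/0.227)/(4πk) = 2.217/(4π·0.0137) = 12.88 K/W
ΣR = 0.007405 + 12.88 = 12.89 K/W
Q = ΔT/ΣR = (-195 °C − 18.5 °C)/12.89 = -16.6 W
(Negative Q ⇒ heat flows inward; heat gain = 16.6 W.)

Q = 16.6 W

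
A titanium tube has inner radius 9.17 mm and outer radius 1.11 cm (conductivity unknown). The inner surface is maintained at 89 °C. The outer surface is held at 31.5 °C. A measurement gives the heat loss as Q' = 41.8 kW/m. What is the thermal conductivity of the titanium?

k = 22.1 W/m·K

ΣR = ΔT/Q' = |89 − 31.5|/41800 = 0.001376 m·K/W
ln(r₂/r₁)/(2πk) = 0.001376 ⇒ k = 0.1910/(2π·0.001376) = 22.1 W/m·K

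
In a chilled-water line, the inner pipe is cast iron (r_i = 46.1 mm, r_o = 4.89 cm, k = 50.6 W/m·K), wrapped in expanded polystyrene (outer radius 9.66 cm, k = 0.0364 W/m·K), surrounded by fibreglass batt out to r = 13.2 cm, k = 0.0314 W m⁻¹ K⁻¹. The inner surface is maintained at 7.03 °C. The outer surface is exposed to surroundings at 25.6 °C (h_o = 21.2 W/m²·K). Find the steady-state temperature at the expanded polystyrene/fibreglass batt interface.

T = 19.0 °C

Series thermal resistances, inner to outer:
  R'_cast iron = ln(0.0489/0.0461)/(2πk) = 0.05896/(2π·50.6) = 1.855×10^-4 m·K/W
  R'_expanded polystyrene = ln(0.0966/0.0489)/(2πk) = 0.6808/(2π·0.0364) = 2.977 m·K/W
  R'_fibreglass batt = ln(0.132/0.0966)/(2πk) = 0.3122/(2π·0.0314) = 1.583 m·K/W
  R'_conv,out = 1/(2πr h) = 1/(2π·0.132·21.2) = 0.05687 m·K/W
ΣR = 1.855×10^-4 + 2.977 + 1.583 + 0.05687 = 4.617 m·K/W
Q' = ΔT/ΣR = (7.03 °C − 25.6 °C)/4.617 = -4.022 W/m
From the inner boundary to the expanded polystyrene/fibreglass batt interface, ΣR_partial = 2.977 m·K/W.
T_interface = T_in − Q'·ΣR_partial = 7.03 °C − (-4.022)(2.977) = 19.0 °C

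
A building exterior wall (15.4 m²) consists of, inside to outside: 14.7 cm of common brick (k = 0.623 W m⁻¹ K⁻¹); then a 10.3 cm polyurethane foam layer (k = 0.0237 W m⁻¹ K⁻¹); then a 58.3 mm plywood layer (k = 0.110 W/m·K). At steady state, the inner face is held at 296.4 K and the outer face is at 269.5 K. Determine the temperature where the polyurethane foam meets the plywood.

T = 272.29 K

Resistance network (inner→outer):
  R_common brick = L/(kA) = 0.147/(0.623·15.4) = 0.01532 K/W
  R_polyurethane foam = L/(kA) = 0.103/(0.0237·15.4) = 0.2822 K/W
  R_plywood = L/(kA) = 0.0583/(0.110·15.4) = 0.03442 K/W
ΣR = 0.01532 + 0.2822 + 0.03442 = 0.3319 K/W
Q = ΔT/ΣR = (296.4 K − 269.5 K)/0.3319 = 81.05 W
From the inner boundary to the polyurethane foam/plywood interface, ΣR_partial = 0.2975 K/W.
T_interface = T_in − Q·ΣR_partial = 296.4 K − (81.05)(0.2975) = 272.29 K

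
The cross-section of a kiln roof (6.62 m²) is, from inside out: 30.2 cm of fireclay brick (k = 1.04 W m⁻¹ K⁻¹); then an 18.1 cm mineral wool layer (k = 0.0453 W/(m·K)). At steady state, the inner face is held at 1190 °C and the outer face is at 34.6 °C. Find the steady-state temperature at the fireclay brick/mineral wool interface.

Treat each layer as a resistance in series:
  R_fireclay brick = L/(kA) = 0.302/(1.04·6.62) = 0.04386 K/W
  R_mineral wool = L/(kA) = 0.181/(0.0453·6.62) = 0.6036 K/W
ΣR = 0.04386 + 0.6036 = 0.6475 K/W
Q = ΔT/ΣR = (1190 °C − 34.6 °C)/0.6475 = 1784 W
From the inner boundary to the fireclay brick/mineral wool interface, ΣR_partial = 0.04386 K/W.
T_interface = T_in − Q·ΣR_partial = 1190 °C − (1784)(0.04386) = 1112 °C

T = 1112 °C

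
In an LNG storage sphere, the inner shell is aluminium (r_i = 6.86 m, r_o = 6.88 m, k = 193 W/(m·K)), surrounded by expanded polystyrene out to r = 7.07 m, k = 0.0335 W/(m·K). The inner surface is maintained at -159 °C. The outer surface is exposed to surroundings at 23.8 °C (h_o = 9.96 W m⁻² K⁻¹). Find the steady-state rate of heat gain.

Q = 19400 W

Resistance network (inner→outer):
  R_aluminium = (1/6.86 − 1/6.88)/(4πk) = 4.238×10^-4/(4π·193) = 1.747×10^-7 K/W
  R_expanded polystyrene = (1/6.88 − 1/7.07)/(4πk) = 0.003906/(4π·0.0335) = 0.009279 K/W
  R_conv,out = 1/(4πr²h) = 1/(4π·7.07²·9.96) = 1.598×10^-4 K/W
ΣR = 1.747×10^-7 + 0.009279 + 1.598×10^-4 = 0.009439 K/W
Q = ΔT/ΣR = (-159 °C − 23.8 °C)/0.009439 = -19400 W
(Negative Q ⇒ heat flows inward; heat gain = 19400 W.)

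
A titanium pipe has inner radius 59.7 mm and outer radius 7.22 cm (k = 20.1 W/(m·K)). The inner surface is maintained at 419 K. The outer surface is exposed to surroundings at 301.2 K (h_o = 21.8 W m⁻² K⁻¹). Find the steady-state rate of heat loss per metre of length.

Q' = 1150 W/m

Series thermal resistances, inner to outer:
  R'_titanium = ln(0.0722/0.0597)/(2πk) = 0.1901/(2π·20.1) = 0.001505 m·K/W
  R'_conv,out = 1/(2πr h) = 1/(2π·0.0722·21.8) = 0.1011 m·K/W
ΣR = 0.001505 + 0.1011 = 0.1026 m·K/W
Q' = ΔT/ΣR = (419 K − 301.2 K)/0.1026 = 1150 W/m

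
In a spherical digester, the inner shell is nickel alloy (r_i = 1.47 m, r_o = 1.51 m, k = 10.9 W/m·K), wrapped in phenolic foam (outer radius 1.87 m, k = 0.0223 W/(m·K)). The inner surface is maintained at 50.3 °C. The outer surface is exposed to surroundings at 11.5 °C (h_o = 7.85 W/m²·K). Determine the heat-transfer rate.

Q = 84.7 W

Series thermal resistances, inner to outer:
  R_nickel alloy = (1/1.47 − 1/1.51)/(4πk) = 0.01802/(4π·10.9) = 1.316×10^-4 K/W
  R_phenolic foam = (1/1.51 − 1/1.87)/(4πk) = 0.1275/(4π·0.0223) = 0.4550 K/W
  R_conv,out = 1/(4πr²h) = 1/(4π·1.87²·7.85) = 0.002899 K/W
ΣR = 1.316×10^-4 + 0.4550 + 0.002899 = 0.4580 K/W
Q = ΔT/ΣR = (50.3 °C − 11.5 °C)/0.4580 = 84.7 W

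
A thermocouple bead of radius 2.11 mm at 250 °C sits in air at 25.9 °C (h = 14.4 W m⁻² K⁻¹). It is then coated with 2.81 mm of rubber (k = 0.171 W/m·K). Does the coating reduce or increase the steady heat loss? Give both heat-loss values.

Critical radius for a sphere: r_cr = 2k/h = 0.0238 m = 2.38 cm.
Outer radius after coating: r₂ = 0.00211 + 0.00281 = 0.00492 m.
Since r₁ < r_cr and r₂ ≤ r_cr, the coating moves toward the maximum at r_cr — heat loss rises.
Bare: R = 1/(4πr₁²h) = 1241 K/W; Q = 224.1/1241 = 0.181 W.
Coated: R = R_cond + R_conv = 354.3 K/W; Q = 224.1/354.3 = 0.633 W.

increases: 0.181 → 0.633 W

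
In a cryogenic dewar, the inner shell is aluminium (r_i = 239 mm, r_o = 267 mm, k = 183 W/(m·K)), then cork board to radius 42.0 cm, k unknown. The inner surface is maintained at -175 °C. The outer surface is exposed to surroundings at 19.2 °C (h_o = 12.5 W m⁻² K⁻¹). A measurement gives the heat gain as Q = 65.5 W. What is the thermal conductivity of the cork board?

ΣR = ΔT/Q = |-175 − 19.2|/65.5 = 2.965 K/W
Known resistances:
  R_aluminium = (1/0.239 − 1/0.267)/(4πk) = 0.4388/(4π·183) = 1.908×10^-4 K/W
  R_conv,out = 1/(4πr²h) = 1/(4π·0.420²·12.5) = 0.03609 K/W
R_cork board = ΣR − ΣR_known = 2.965 − 0.03628 = 2.929 K/W
(1/r₁−1/r₂)/(4πk) = 2.929 ⇒ k = 1.364/(4π·2.929) = 0.0371 W/m·K

k = 0.0371 W/m·K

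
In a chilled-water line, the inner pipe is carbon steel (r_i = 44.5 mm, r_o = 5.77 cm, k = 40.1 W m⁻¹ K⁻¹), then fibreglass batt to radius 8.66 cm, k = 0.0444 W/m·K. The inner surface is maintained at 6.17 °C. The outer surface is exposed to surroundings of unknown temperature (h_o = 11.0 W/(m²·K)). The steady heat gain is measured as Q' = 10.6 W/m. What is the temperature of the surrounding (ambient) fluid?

Sum the resistances:
  R'_carbon steel = ln(0.0577/0.0445)/(2πk) = 0.2598/(2π·40.1) = 0.001031 m·K/W
  R'_fibreglass batt = ln(0.0866/0.0577)/(2πk) = 0.4060/(2π·0.0444) = 1.455 m·K/W
  R'_conv,out = 1/(2πr h) = 1/(2π·0.0866·11.0) = 0.1671 m·K/W
ΣR = 1.624 m·K/W
ΔT = Q'·ΣR = 10.6 × 1.624 = 17.21 K
Heat flows inward, so T_out = T_in + ΔT = 6.17 + 17.21 = 23.4 °C

T_out = 23.4 °C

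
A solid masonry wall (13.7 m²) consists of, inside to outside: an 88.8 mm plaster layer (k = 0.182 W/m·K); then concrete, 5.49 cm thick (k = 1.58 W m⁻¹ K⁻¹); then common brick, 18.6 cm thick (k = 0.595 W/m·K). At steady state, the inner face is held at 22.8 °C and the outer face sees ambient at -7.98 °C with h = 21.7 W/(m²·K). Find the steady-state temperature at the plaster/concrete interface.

T = 5.76 °C

Series thermal resistances, inner to outer:
  R_plaster = L/(kA) = 0.0888/(0.182·13.7) = 0.03561 K/W
  R_concrete = L/(kA) = 0.0549/(1.58·13.7) = 0.002536 K/W
  R_common brick = L/(kA) = 0.186/(0.595·13.7) = 0.02282 K/W
  R_conv,out = 1/(hA) = 1/(21.7·13.7) = 0.003364 K/W
ΣR = 0.03561 + 0.002536 + 0.02282 + 0.003364 = 0.06433 K/W
Q = ΔT/ΣR = (22.8 °C − -7.98 °C)/0.06433 = 478.5 W
From the inner boundary to the plaster/concrete interface, ΣR_partial = 0.03561 K/W.
T_interface = T_in − Q·ΣR_partial = 22.8 °C − (478.5)(0.03561) = 5.76 °C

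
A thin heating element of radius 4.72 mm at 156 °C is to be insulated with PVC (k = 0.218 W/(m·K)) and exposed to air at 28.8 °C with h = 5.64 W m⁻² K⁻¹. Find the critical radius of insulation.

For a cylinder, r_cr = k_ins/h = 0.218/5.64 = 0.0387 m = 3.87 cm

r_cr = 3.87 cm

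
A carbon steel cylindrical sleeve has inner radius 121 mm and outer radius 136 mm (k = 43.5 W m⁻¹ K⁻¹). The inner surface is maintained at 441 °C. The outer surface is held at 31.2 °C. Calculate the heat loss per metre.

Q' = 9.58×10^5 W/m

Q' = 2πk·ΔT/ln(r₂/r₁) = 2π × 43.5 × 409.8 / ln(0.136/0.121) = 9.58×10^5 W/m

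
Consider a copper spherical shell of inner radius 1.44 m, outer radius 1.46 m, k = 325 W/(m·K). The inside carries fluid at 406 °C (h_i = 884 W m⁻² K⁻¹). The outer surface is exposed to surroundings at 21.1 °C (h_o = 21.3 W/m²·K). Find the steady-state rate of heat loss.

Q = 214 kW

Resistance network (inner→outer):
  R_conv,in = 1/(4πr²h) = 1/(4π·1.44²·884) = 4.341×10^-5 K/W
  R_copper = (1/1.44 − 1/1.46)/(4πk) = 0.009513/(4π·325) = 2.329×10^-6 K/W
  R_conv,out = 1/(4πr²h) = 1/(4π·1.46²·21.3) = 0.001753 K/W
ΣR = 4.341×10^-5 + 2.329×10^-6 + 0.001753 = 0.001799 K/W
Q = ΔT/ΣR = (406 °C − 21.1 °C)/0.001799 = 2.14×10^5 W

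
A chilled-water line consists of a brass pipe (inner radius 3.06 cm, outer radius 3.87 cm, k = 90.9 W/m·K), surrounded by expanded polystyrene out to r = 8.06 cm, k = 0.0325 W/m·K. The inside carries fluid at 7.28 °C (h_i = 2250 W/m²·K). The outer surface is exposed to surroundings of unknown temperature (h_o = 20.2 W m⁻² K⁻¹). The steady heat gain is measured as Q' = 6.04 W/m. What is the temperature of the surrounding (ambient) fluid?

Sum the resistances:
  R'_conv,in = 1/(2πr h) = 1/(2π·0.0306·2250) = 0.002312 m·K/W
  R'_brass = ln(0.0387/0.0306)/(2πk) = 0.2348/(2π·90.9) = 4.112×10^-4 m·K/W
  R'_expanded polystyrene = ln(0.0806/0.0387)/(2πk) = 0.7337/(2π·0.0325) = 3.593 m·K/W
  R'_conv,out = 1/(2πr h) = 1/(2π·0.0806·20.2) = 0.09775 m·K/W
ΣR = 3.693 m·K/W
ΔT = Q'·ΣR = 6.04 × 3.693 = 22.31 K
Heat flows inward, so T_out = T_in + ΔT = 7.28 + 22.31 = 29.6 °C

T_out = 29.6 °C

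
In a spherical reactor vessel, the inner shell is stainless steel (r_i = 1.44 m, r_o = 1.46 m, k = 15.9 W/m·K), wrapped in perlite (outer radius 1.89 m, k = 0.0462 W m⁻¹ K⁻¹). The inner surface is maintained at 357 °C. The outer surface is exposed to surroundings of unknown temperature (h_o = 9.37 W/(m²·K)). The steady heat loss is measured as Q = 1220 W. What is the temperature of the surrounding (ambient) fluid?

Sum the resistances:
  R_stainless steel = (1/1.44 − 1/1.46)/(4πk) = 0.009513/(4π·15.9) = 4.761×10^-5 K/W
  R_perlite = (1/1.46 − 1/1.89)/(4πk) = 0.1558/(4π·0.0462) = 0.2684 K/W
  R_conv,out = 1/(4πr²h) = 1/(4π·1.89²·9.37) = 0.002378 K/W
ΣR = 0.2708 K/W
ΔT = Q·ΣR = 1220 × 0.2708 = 330.4 K
Heat flows outward, so T_out = T_in − ΔT = 357 − 330.4 = 26.6 °C

T_out = 26.6 °C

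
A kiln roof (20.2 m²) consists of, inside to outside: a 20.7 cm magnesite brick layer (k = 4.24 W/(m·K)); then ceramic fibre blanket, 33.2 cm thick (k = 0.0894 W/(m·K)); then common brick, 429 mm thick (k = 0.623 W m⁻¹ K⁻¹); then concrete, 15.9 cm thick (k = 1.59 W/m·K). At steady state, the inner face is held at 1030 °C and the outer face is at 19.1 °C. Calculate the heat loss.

Q = 4490 W

Resistance network (inner→outer):
  R_magnesite brick = L/(kA) = 0.207/(4.24·20.2) = 0.002417 K/W
  R_ceramic fibre blanket = L/(kA) = 0.332/(0.0894·20.2) = 0.1838 K/W
  R_common brick = L/(kA) = 0.429/(0.623·20.2) = 0.03409 K/W
  R_concrete = L/(kA) = 0.159/(1.59·20.2) = 0.004950 K/W
ΣR = 0.002417 + 0.1838 + 0.03409 + 0.004950 = 0.2253 K/W
Q = ΔT/ΣR = (1030 °C − 19.1 °C)/0.2253 = 4490 W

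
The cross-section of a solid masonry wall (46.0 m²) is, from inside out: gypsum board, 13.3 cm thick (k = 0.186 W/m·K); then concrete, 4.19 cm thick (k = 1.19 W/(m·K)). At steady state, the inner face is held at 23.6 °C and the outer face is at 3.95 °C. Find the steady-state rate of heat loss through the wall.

Q = 1200 W

Treat each layer as a resistance in series:
  R_gypsum board = L/(kA) = 0.133/(0.186·46.0) = 0.01554 K/W
  R_concrete = L/(kA) = 0.0419/(1.19·46.0) = 7.654×10^-4 K/W
ΣR = 0.01554 + 7.654×10^-4 = 0.01631 K/W
Q = ΔT/ΣR = (23.6 °C − 3.95 °C)/0.01631 = 1200 W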